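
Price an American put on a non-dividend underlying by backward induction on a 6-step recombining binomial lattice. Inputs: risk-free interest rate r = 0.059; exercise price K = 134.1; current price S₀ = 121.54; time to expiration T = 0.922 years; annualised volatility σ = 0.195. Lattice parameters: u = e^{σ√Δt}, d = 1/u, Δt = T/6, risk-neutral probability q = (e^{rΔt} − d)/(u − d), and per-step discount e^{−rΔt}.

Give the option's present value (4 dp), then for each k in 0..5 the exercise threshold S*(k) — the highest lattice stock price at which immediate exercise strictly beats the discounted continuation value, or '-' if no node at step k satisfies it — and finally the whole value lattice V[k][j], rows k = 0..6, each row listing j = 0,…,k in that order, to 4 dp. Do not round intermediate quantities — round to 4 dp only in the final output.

Δt=0.15367, u=1.07944, d=0.92641, q=0.54041, disc=e^(-rΔt)=0.99097
k=6 terminal: V=max(K-S,0) → 57.2697 44.5783 29.7905 12.5600 0.0000 0.0000 0.0000
k=5: j=0 S=82.9336 intr=51.1664 cont=49.9561 V=51.1664[EX]; j=1 S=96.6331 intr=37.4669 cont=36.2566 V=37.4669[EX]; j=2 S=112.5956 intr=21.5044 cont=20.2941 V=21.5044[EX]; j=3 S=131.1949 intr=2.9051 cont=5.7203 V=5.7203[hold]; j=4 S=152.8666 intr=0.0000 cont=0.0000 V=0.0000[hold]; j=5 S=178.1181 intr=0.0000 cont=0.0000 V=0.0000[hold]  S*(5)=112.5956
k=4: j=0 S=89.5217 intr=44.5783 cont=43.3680 V=44.5783[EX]; j=1 S=104.3095 intr=29.7905 cont=28.5802 V=29.7905[EX]; j=2 S=121.5400 intr=12.5600 cont=12.8573 V=12.8573[hold]; j=3 S=141.6168 intr=0.0000 cont=2.6052 V=2.6052[hold]; j=4 S=165.0100 intr=0.0000 cont=0.0000 V=0.0000[hold]  S*(4)=104.3095
k=3: j=0 S=96.6331 intr=37.4669 cont=36.2566 V=37.4669[EX]; j=1 S=112.5956 intr=21.5044 cont=20.4533 V=21.5044[EX]; j=2 S=131.1949 intr=2.9051 cont=7.2509 V=7.2509[hold]; j=3 S=152.8666 intr=0.0000 cont=1.1865 V=1.1865[hold]  S*(3)=112.5956
k=2: j=0 S=104.3095 intr=29.7905 cont=28.5802 V=29.7905[EX]; j=1 S=121.5400 intr=12.5600 cont=13.6771 V=13.6771[hold]; j=2 S=141.6168 intr=0.0000 cont=3.9378 V=3.9378[hold]  S*(2)=104.3095
k=1: j=0 S=112.5956 intr=21.5044 cont=20.8923 V=21.5044[EX]; j=1 S=131.1949 intr=2.9051 cont=8.3379 V=8.3379[hold]  S*(1)=112.5956
k=0: j=0 S=121.5400 intr=12.5600 cont=14.2592 V=14.2592[hold]  S*(0)=-

price = 14.2592
boundary = - 112.5956 104.3095 112.5956 104.3095 112.5956
tree:
14.2592
21.5044 8.3379
29.7905 13.6771 3.9378
37.4669 21.5044 7.2509 1.1865
44.5783 29.7905 12.8573 2.6052 0.0000
51.1664 37.4669 21.5044 5.7203 0.0000 0.0000
57.2697 44.5783 29.7905 12.5600 0.0000 0.0000 0.0000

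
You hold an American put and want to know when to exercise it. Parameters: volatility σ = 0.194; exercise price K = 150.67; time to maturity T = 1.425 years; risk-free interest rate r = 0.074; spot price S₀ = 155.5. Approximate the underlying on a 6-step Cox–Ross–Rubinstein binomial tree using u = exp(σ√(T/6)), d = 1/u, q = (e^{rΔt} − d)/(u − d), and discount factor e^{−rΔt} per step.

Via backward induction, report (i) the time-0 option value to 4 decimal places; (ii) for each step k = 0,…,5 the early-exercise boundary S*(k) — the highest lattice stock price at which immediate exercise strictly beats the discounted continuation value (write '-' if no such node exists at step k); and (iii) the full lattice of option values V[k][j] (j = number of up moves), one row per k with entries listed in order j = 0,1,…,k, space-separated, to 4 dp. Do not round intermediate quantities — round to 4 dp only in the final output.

price = 6.8728
boundary = - - 128.7095 117.0983 128.7095 117.0983
tree:
6.8728
12.5129 2.8320
21.9605 5.7753 0.6998
33.5717 11.4738 1.6562 0.0000
44.1354 21.9605 3.9201 0.0000 0.0000
53.7461 33.5717 9.2783 0.0000 0.0000 0.0000
62.4898 44.1354 21.9605 0.0000 0.0000 0.0000 0.0000

Δt=0.23750, u=1.09916, d=0.90979, q=0.57001, disc=e^(-rΔt)=0.98258
k=6 terminal: V=max(K-S,0) → 62.4898 44.1354 21.9605 0.0000 0.0000 0.0000 0.0000
k=5: j=0 S=96.9239 intr=53.7461 cont=51.1212 V=53.7461[EX]; j=1 S=117.0983 intr=33.5717 cont=30.9468 V=33.5717[EX]; j=2 S=141.4720 intr=9.1980 cont=9.2783 V=9.2783[hold]; j=3 S=170.9190 intr=0.0000 cont=0.0000 V=0.0000[hold]; j=4 S=206.4953 intr=0.0000 cont=0.0000 V=0.0000[hold]; j=5 S=249.4766 intr=0.0000 cont=0.0000 V=0.0000[hold]  S*(5)=117.0983
k=4: j=0 S=106.5346 intr=44.1354 cont=41.5105 V=44.1354[EX]; j=1 S=128.7095 intr=21.9605 cont=19.3806 V=21.9605[EX]; j=2 S=155.5000 intr=0.0000 cont=3.9201 V=3.9201[hold]; j=3 S=187.8669 intr=0.0000 cont=0.0000 V=0.0000[hold]; j=4 S=226.9708 intr=0.0000 cont=0.0000 V=0.0000[hold]  S*(4)=128.7095
k=3: j=0 S=117.0983 intr=33.5717 cont=30.9468 V=33.5717[EX]; j=1 S=141.4720 intr=9.1980 cont=11.4738 V=11.4738[hold]; j=2 S=170.9190 intr=0.0000 cont=1.6562 V=1.6562[hold]; j=3 S=206.4953 intr=0.0000 cont=0.0000 V=0.0000[hold]  S*(3)=117.0983
k=2: j=0 S=128.7095 intr=21.9605 cont=20.6103 V=21.9605[EX]; j=1 S=155.5000 intr=0.0000 cont=5.7753 V=5.7753[hold]; j=2 S=187.8669 intr=0.0000 cont=0.6998 V=0.6998[hold]  S*(2)=128.7095
k=1: j=0 S=141.4720 intr=9.1980 cont=12.5129 V=12.5129[hold]; j=1 S=170.9190 intr=0.0000 cont=2.8320 V=2.8320[hold]  S*(1)=-
k=0: j=0 S=155.5000 intr=0.0000 cont=6.8728 V=6.8728[hold]  S*(0)=-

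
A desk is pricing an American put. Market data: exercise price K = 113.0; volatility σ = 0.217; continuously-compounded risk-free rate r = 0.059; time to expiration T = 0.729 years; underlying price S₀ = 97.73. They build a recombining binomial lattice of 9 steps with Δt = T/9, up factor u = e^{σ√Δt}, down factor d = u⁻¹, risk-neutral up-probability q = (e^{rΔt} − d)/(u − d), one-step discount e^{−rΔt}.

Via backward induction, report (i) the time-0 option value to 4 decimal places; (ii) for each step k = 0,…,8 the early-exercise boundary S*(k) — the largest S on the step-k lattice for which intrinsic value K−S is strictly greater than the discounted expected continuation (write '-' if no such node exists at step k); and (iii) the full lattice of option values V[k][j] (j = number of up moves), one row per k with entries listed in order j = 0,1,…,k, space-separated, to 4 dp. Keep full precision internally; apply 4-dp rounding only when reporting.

price = 15.7881
boundary = - 91.8769 86.3743 91.8769 86.3743 91.8769 97.7300 91.8769 97.7300
tree:
15.7881
21.1231 11.0732
26.6257 15.5497 7.0971
31.7987 21.1231 10.6155 3.9572
36.6620 26.6257 15.3012 6.4446 1.7278
41.2339 31.7987 21.1231 10.1383 3.1391 0.4581
45.5320 36.6620 26.6257 15.2700 5.5569 0.9656 0.0000
49.5727 41.2339 31.7987 21.1231 9.4788 2.0354 0.0000 0.0000
53.3715 45.5320 36.6620 26.6257 15.2700 4.2905 0.0000 0.0000 0.0000
56.9427 49.5727 41.2339 31.7987 21.1231 9.0440 0.0000 0.0000 0.0000 0.0000

Δt=0.08100  u=1.06371  d=0.94011  q=0.52332  discount=0.99523
step 9 (expiry): payoffs max(K−S,0) = 56.9427 49.5727 41.2339 31.7987 21.1231 9.0440 0.0000 0.0000 0.0000 0.0000
step 8: (k=8,j=0): S=59.6285, (K−S)⁺=53.3715, hold=52.8327 ⇒ V=53.3715 exercise | (k=8,j=1): S=67.4680, (K−S)⁺=45.5320, hold=44.9933 ⇒ V=45.5320 exercise | (k=8,j=2): S=76.3380, (K−S)⁺=36.6620, hold=36.1232 ⇒ V=36.6620 exercise | (k=8,j=3): S=86.3743, (K−S)⁺=26.6257, hold=26.0870 ⇒ V=26.6257 exercise | (k=8,j=4): S=97.7300, (K−S)⁺=15.2700, hold=14.7313 ⇒ V=15.2700 exercise | (k=8,j=5): S=110.5787, (K−S)⁺=2.4213, hold=4.2905 ⇒ V=4.2905 continue | (k=8,j=6): S=125.1166, (K−S)⁺=0.0000, hold=0.0000 ⇒ V=0.0000 continue | (k=8,j=7): S=141.5657, (K−S)⁺=0.0000, hold=0.0000 ⇒ V=0.0000 continue | (k=8,j=8): S=160.1775, (K−S)⁺=0.0000, hold=0.0000 ⇒ V=0.0000 continue  boundary S*=97.7300
step 7: (k=7,j=0): S=63.4273, (K−S)⁺=49.5727, hold=49.0340 ⇒ V=49.5727 exercise | (k=7,j=1): S=71.7661, (K−S)⁺=41.2339, hold=40.6952 ⇒ V=41.2339 exercise | (k=7,j=2): S=81.2013, (K−S)⁺=31.7987, hold=31.2600 ⇒ V=31.7987 exercise | (k=7,j=3): S=91.8769, (K−S)⁺=21.1231, hold=20.5844 ⇒ V=21.1231 exercise | (k=7,j=4): S=103.9560, (K−S)⁺=9.0440, hold=9.4788 ⇒ V=9.4788 continue | (k=7,j=5): S=117.6232, (K−S)⁺=0.0000, hold=2.0354 ⇒ V=2.0354 continue | (k=7,j=6): S=133.0873, (K−S)⁺=0.0000, hold=0.0000 ⇒ V=0.0000 continue | (k=7,j=7): S=150.5844, (K−S)⁺=0.0000, hold=0.0000 ⇒ V=0.0000 continue  boundary S*=91.8769
step 6: (k=6,j=0): S=67.4680, (K−S)⁺=45.5320, hold=44.9933 ⇒ V=45.5320 exercise | (k=6,j=1): S=76.3380, (K−S)⁺=36.6620, hold=36.1232 ⇒ V=36.6620 exercise | (k=6,j=2): S=86.3743, (K−S)⁺=26.6257, hold=26.0870 ⇒ V=26.6257 exercise | (k=6,j=3): S=97.7300, (K−S)⁺=15.2700, hold=14.9577 ⇒ V=15.2700 exercise | (k=6,j=4): S=110.5787, (K−S)⁺=2.4213, hold=5.5569 ⇒ V=5.5569 continue | (k=6,j=5): S=125.1166, (K−S)⁺=0.0000, hold=0.9656 ⇒ V=0.9656 continue | (k=6,j=6): S=141.5657, (K−S)⁺=0.0000, hold=0.0000 ⇒ V=0.0000 continue  boundary S*=97.7300
step 5: (k=5,j=0): S=71.7661, (K−S)⁺=41.2339, hold=40.6952 ⇒ V=41.2339 exercise | (k=5,j=1): S=81.2013, (K−S)⁺=31.7987, hold=31.2600 ⇒ V=31.7987 exercise | (k=5,j=2): S=91.8769, (K−S)⁺=21.1231, hold=20.5844 ⇒ V=21.1231 exercise | (k=5,j=3): S=103.9560, (K−S)⁺=9.0440, hold=10.1383 ⇒ V=10.1383 continue | (k=5,j=4): S=117.6232, (K−S)⁺=0.0000, hold=3.1391 ⇒ V=3.1391 continue | (k=5,j=5): S=133.0873, (K−S)⁺=0.0000, hold=0.4581 ⇒ V=0.4581 continue  boundary S*=91.8769
step 4: (k=4,j=0): S=76.3380, (K−S)⁺=36.6620, hold=36.1232 ⇒ V=36.6620 exercise | (k=4,j=1): S=86.3743, (K−S)⁺=26.6257, hold=26.0870 ⇒ V=26.6257 exercise | (k=4,j=2): S=97.7300, (K−S)⁺=15.2700, hold=15.3012 ⇒ V=15.3012 continue | (k=4,j=3): S=110.5787, (K−S)⁺=2.4213, hold=6.4446 ⇒ V=6.4446 continue | (k=4,j=4): S=125.1166, (K−S)⁺=0.0000, hold=1.7278 ⇒ V=1.7278 continue  boundary S*=86.3743
step 3: (k=3,j=0): S=81.2013, (K−S)⁺=31.7987, hold=31.2600 ⇒ V=31.7987 exercise | (k=3,j=1): S=91.8769, (K−S)⁺=21.1231, hold=20.6007 ⇒ V=21.1231 exercise | (k=3,j=2): S=103.9560, (K−S)⁺=9.0440, hold=10.6155 ⇒ V=10.6155 continue | (k=3,j=3): S=117.6232, (K−S)⁺=0.0000, hold=3.9572 ⇒ V=3.9572 continue  boundary S*=91.8769
step 2: (k=2,j=0): S=86.3743, (K−S)⁺=26.6257, hold=26.0870 ⇒ V=26.6257 exercise | (k=2,j=1): S=97.7300, (K−S)⁺=15.2700, hold=15.5497 ⇒ V=15.5497 continue | (k=2,j=2): S=110.5787, (K−S)⁺=2.4213, hold=7.0971 ⇒ V=7.0971 continue  boundary S*=86.3743
step 1: (k=1,j=0): S=91.8769, (K−S)⁺=21.1231, hold=20.7301 ⇒ V=21.1231 exercise | (k=1,j=1): S=103.9560, (K−S)⁺=9.0440, hold=11.0732 ⇒ V=11.0732 continue  boundary S*=91.8769
step 0: (k=0,j=0): S=97.7300, (K−S)⁺=15.2700, hold=15.7881 ⇒ V=15.7881 continue  boundary S*=-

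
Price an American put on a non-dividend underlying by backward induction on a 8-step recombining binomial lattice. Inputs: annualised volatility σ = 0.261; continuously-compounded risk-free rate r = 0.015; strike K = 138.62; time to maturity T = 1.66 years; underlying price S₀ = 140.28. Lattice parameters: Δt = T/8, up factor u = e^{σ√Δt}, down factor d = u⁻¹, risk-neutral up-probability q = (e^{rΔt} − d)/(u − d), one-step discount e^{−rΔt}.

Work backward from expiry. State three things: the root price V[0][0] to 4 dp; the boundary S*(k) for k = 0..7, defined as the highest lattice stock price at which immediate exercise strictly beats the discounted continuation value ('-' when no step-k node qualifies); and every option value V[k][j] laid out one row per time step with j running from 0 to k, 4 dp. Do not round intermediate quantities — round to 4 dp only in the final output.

price = 15.9501
boundary = - - - - 87.1888 98.1961 110.5931 98.1961
tree:
15.9501
22.5478 9.0018
30.8664 13.8031 3.9288
40.7030 20.5528 6.6785 1.0154
51.4312 29.5002 11.1231 1.9716 0.0000
61.2047 40.4239 18.0160 3.8283 0.0000 0.0000
69.8826 51.4312 28.0269 7.4335 0.0000 0.0000 0.0000
77.5878 61.2047 40.4239 14.4339 0.0000 0.0000 0.0000 0.0000
84.4292 69.8826 51.4312 28.0269 0.0000 0.0000 0.0000 0.0000 0.0000

params: Δt=0.20750 u=1.12625 d=0.88790 q=0.48339 e^(-rΔt)=0.99689
t_8 payoffs: 84.4292 69.8826 51.4312 28.0269 0.0000 0.0000 0.0000 0.0000 0.0000
t_7: node(7,0) S=61.0322 payoff=77.5878 vs cont=77.1570 → 77.5878 [stop]  node(7,1) S=77.4153 payoff=61.2047 vs cont=60.7739 → 61.2047 [stop]  node(7,2) S=98.1961 payoff=40.4239 vs cont=39.9931 → 40.4239 [stop]  node(7,3) S=124.5552 payoff=14.0648 vs cont=14.4339 → 14.4339 [wait]  node(7,4) S=157.9900 payoff=0.0000 vs cont=0.0000 → 0.0000 [wait]  node(7,5) S=200.3997 payoff=0.0000 vs cont=0.0000 → 0.0000 [wait]  node(7,6) S=254.1936 payoff=0.0000 vs cont=0.0000 → 0.0000 [wait]  node(7,7) S=322.4276 payoff=0.0000 vs cont=0.0000 → 0.0000 [wait]  ⇒ S*(7)=98.1961
t_6: node(6,0) S=68.7374 payoff=69.8826 vs cont=69.4518 → 69.8826 [stop]  node(6,1) S=87.1888 payoff=51.4312 vs cont=51.0004 → 51.4312 [stop]  node(6,2) S=110.5931 payoff=28.0269 vs cont=27.7740 → 28.0269 [stop]  node(6,3) S=140.2800 payoff=0.0000 vs cont=7.4335 → 7.4335 [wait]  node(6,4) S=177.9358 payoff=0.0000 vs cont=0.0000 → 0.0000 [wait]  node(6,5) S=225.6996 payoff=0.0000 vs cont=0.0000 → 0.0000 [wait]  node(6,6) S=286.2849 payoff=0.0000 vs cont=0.0000 → 0.0000 [wait]  ⇒ S*(6)=110.5931
t_5: node(5,0) S=77.4153 payoff=61.2047 vs cont=60.7739 → 61.2047 [stop]  node(5,1) S=98.1961 payoff=40.4239 vs cont=39.9931 → 40.4239 [stop]  node(5,2) S=124.5552 payoff=14.0648 vs cont=18.0160 → 18.0160 [wait]  node(5,3) S=157.9900 payoff=0.0000 vs cont=3.8283 → 3.8283 [wait]  node(5,4) S=200.3997 payoff=0.0000 vs cont=0.0000 → 0.0000 [wait]  node(5,5) S=254.1936 payoff=0.0000 vs cont=0.0000 → 0.0000 [wait]  ⇒ S*(5)=98.1961
t_4: node(4,0) S=87.1888 payoff=51.4312 vs cont=51.0004 → 51.4312 [stop]  node(4,1) S=110.5931 payoff=28.0269 vs cont=29.5002 → 29.5002 [wait]  node(4,2) S=140.2800 payoff=0.0000 vs cont=11.1231 → 11.1231 [wait]  node(4,3) S=177.9358 payoff=0.0000 vs cont=1.9716 → 1.9716 [wait]  node(4,4) S=225.6996 payoff=0.0000 vs cont=0.0000 → 0.0000 [wait]  ⇒ S*(4)=87.1888
t_3: node(3,0) S=98.1961 payoff=40.4239 vs cont=40.7030 → 40.7030 [wait]  node(3,1) S=124.5552 payoff=14.0648 vs cont=20.5528 → 20.5528 [wait]  node(3,2) S=157.9900 payoff=0.0000 vs cont=6.6785 → 6.6785 [wait]  node(3,3) S=200.3997 payoff=0.0000 vs cont=1.0154 → 1.0154 [wait]  ⇒ S*(3)=-
t_2: node(2,0) S=110.5931 payoff=28.0269 vs cont=30.8664 → 30.8664 [wait]  node(2,1) S=140.2800 payoff=0.0000 vs cont=13.8031 → 13.8031 [wait]  node(2,2) S=177.9358 payoff=0.0000 vs cont=3.9288 → 3.9288 [wait]  ⇒ S*(2)=-
t_1: node(1,0) S=124.5552 payoff=14.0648 vs cont=22.5478 → 22.5478 [wait]  node(1,1) S=157.9900 payoff=0.0000 vs cont=9.0018 → 9.0018 [wait]  ⇒ S*(1)=-
t_0: node(0,0) S=140.2800 payoff=0.0000 vs cont=15.9501 → 15.9501 [wait]  ⇒ S*(0)=-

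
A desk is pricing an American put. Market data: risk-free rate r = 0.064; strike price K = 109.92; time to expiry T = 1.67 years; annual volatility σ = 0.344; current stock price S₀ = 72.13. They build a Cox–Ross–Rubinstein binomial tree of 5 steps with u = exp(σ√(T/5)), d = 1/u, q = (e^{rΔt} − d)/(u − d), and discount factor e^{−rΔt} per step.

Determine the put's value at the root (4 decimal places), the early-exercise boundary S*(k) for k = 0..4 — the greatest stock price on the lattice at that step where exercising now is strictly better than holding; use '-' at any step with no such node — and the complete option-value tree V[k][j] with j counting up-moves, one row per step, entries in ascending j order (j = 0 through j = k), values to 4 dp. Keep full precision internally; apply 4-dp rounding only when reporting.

price = 37.7900
boundary = 72.1300 59.1255 72.1300 59.1255 72.1300
tree:
37.7900
50.7945 25.2373
61.4543 37.7900 13.9866
70.1923 50.7945 23.5825 5.1590
77.3549 61.4543 37.7900 10.6354 0.0000
83.2261 70.1923 50.7945 21.9253 0.0000 0.0000

Δt=0.33400  u=1.21995  d=0.81971  q=0.50444  discount=0.97885
step 5 (expiry): payoffs max(K−S,0) = 83.2261 70.1923 50.7945 21.9253 0.0000 0.0000
step 4: (k=4,j=0): S=32.5651, (K−S)⁺=77.3549, hold=75.0302 ⇒ V=77.3549 exercise | (k=4,j=1): S=48.4657, (K−S)⁺=61.4543, hold=59.1296 ⇒ V=61.4543 exercise | (k=4,j=2): S=72.1300, (K−S)⁺=37.7900, hold=35.4653 ⇒ V=37.7900 exercise | (k=4,j=3): S=107.3489, (K−S)⁺=2.5711, hold=10.6354 ⇒ V=10.6354 continue | (k=4,j=4): S=159.7641, (K−S)⁺=0.0000, hold=0.0000 ⇒ V=0.0000 continue  boundary S*=72.1300
step 3: (k=3,j=0): S=39.7277, (K−S)⁺=70.1923, hold=67.8676 ⇒ V=70.1923 exercise | (k=3,j=1): S=59.1255, (K−S)⁺=50.7945, hold=48.4697 ⇒ V=50.7945 exercise | (k=3,j=2): S=87.9947, (K−S)⁺=21.9253, hold=23.5825 ⇒ V=23.5825 continue | (k=3,j=3): S=130.9599, (K−S)⁺=0.0000, hold=5.1590 ⇒ V=5.1590 continue  boundary S*=59.1255
step 2: (k=2,j=0): S=48.4657, (K−S)⁺=61.4543, hold=59.1296 ⇒ V=61.4543 exercise | (k=2,j=1): S=72.1300, (K−S)⁺=37.7900, hold=36.2836 ⇒ V=37.7900 exercise | (k=2,j=2): S=107.3489, (K−S)⁺=2.5711, hold=13.9866 ⇒ V=13.9866 continue  boundary S*=72.1300
step 1: (k=1,j=0): S=59.1255, (K−S)⁺=50.7945, hold=48.4697 ⇒ V=50.7945 exercise | (k=1,j=1): S=87.9947, (K−S)⁺=21.9253, hold=25.2373 ⇒ V=25.2373 continue  boundary S*=59.1255
step 0: (k=0,j=0): S=72.1300, (K−S)⁺=37.7900, hold=37.1007 ⇒ V=37.7900 exercise  boundary S*=72.1300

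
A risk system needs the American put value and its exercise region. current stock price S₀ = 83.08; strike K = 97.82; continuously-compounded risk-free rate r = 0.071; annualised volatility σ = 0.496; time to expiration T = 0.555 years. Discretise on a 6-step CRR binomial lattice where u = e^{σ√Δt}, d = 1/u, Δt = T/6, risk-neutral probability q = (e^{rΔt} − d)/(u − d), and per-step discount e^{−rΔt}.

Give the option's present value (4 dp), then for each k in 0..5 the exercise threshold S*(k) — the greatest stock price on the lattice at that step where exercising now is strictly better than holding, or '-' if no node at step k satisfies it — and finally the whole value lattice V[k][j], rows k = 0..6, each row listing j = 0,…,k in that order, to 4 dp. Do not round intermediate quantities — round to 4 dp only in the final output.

Δt=0.09250, u=1.16283, d=0.85997, q=0.48412, disc=e^(-rΔt)=0.99345
k=6 terminal: V=max(K-S,0) → 64.2145 52.3799 36.3777 14.7400 0.0000 0.0000 0.0000
k=5: j=0 S=39.0773 intr=58.7427 cont=58.1024 V=58.7427[EX]; j=1 S=52.8388 intr=44.9812 cont=44.3408 V=44.9812[EX]; j=2 S=71.4467 intr=26.3733 cont=25.7330 V=26.3733[EX]; j=3 S=96.6075 intr=1.2125 cont=7.5544 V=7.5544[hold]; j=4 S=130.6290 intr=0.0000 cont=0.0000 V=0.0000[hold]; j=5 S=176.6317 intr=0.0000 cont=0.0000 V=0.0000[hold]  S*(5)=71.4467
k=4: j=0 S=45.4401 intr=52.3799 cont=51.7396 V=52.3799[EX]; j=1 S=61.4423 intr=36.3777 cont=35.7373 V=36.3777[EX]; j=2 S=83.0800 intr=14.7400 cont=17.1498 V=17.1498[hold]; j=3 S=112.3376 intr=0.0000 cont=3.8717 V=3.8717[hold]; j=4 S=151.8987 intr=0.0000 cont=0.0000 V=0.0000[hold]  S*(4)=61.4423
k=3: j=0 S=52.8388 intr=44.9812 cont=44.3408 V=44.9812[EX]; j=1 S=71.4467 intr=26.3733 cont=26.8920 V=26.8920[hold]; j=2 S=96.6075 intr=1.2125 cont=10.6515 V=10.6515[hold]; j=3 S=130.6290 intr=0.0000 cont=1.9843 V=1.9843[hold]  S*(3)=52.8388
k=2: j=0 S=61.4423 intr=36.3777 cont=35.9868 V=36.3777[EX]; j=1 S=83.0800 intr=14.7400 cont=18.9051 V=18.9051[hold]; j=2 S=112.3376 intr=0.0000 cont=6.4133 V=6.4133[hold]  S*(2)=61.4423
k=1: j=0 S=71.4467 intr=26.3733 cont=27.7362 V=27.7362[hold]; j=1 S=96.6075 intr=1.2125 cont=12.7735 V=12.7735[hold]  S*(1)=-
k=0: j=0 S=83.0800 intr=14.7400 cont=20.3584 V=20.3584[hold]  S*(0)=-

price = 20.3584
boundary = - - 61.4423 52.8388 61.4423 71.4467
tree:
20.3584
27.7362 12.7735
36.3777 18.9051 6.4133
44.9812 26.8920 10.6515 1.9843
52.3799 36.3777 17.1498 3.8717 0.0000
58.7427 44.9812 26.3733 7.5544 0.0000 0.0000
64.2145 52.3799 36.3777 14.7400 0.0000 0.0000 0.0000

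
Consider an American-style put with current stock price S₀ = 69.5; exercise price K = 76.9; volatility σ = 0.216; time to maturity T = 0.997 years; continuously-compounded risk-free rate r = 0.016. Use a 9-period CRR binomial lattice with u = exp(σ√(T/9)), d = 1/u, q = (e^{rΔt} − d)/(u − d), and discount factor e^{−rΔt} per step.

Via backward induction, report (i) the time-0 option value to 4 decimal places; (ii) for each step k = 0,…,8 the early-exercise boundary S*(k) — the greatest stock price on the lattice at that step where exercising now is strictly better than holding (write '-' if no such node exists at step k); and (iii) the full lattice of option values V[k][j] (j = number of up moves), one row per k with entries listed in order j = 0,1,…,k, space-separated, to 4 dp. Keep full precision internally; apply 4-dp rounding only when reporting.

Δt=0.11078, u=1.07454, d=0.93063, q=0.49436, disc=e^(-rΔt)=0.99823
k=9 terminal: V=max(K-S,0) → 40.5098 34.8826 28.3853 20.8832 12.2211 2.2195 0.0000 0.0000 0.0000 0.0000
k=8: j=0 S=39.1027 intr=37.7973 cont=37.6611 V=37.7973[EX]; j=1 S=45.1493 intr=31.7507 cont=31.6145 V=31.7507[EX]; j=2 S=52.1310 intr=24.7690 cont=24.6329 V=24.7690[EX]; j=3 S=60.1922 intr=16.7078 cont=16.5716 V=16.7078[EX]; j=4 S=69.5000 intr=7.4000 cont=7.2638 V=7.4000[EX]; j=5 S=80.2471 intr=0.0000 cont=1.1203 V=1.1203[hold]; j=6 S=92.6561 intr=0.0000 cont=0.0000 V=0.0000[hold]; j=7 S=106.9839 intr=0.0000 cont=0.0000 V=0.0000[hold]; j=8 S=123.5273 intr=0.0000 cont=0.0000 V=0.0000[hold]  S*(8)=69.5000
k=7: j=0 S=42.0174 intr=34.8826 cont=34.7464 V=34.8826[EX]; j=1 S=48.5147 intr=28.3853 cont=28.2491 V=28.3853[EX]; j=2 S=56.0168 intr=20.8832 cont=20.7471 V=20.8832[EX]; j=3 S=64.6789 intr=12.2211 cont=12.0849 V=12.2211[EX]; j=4 S=74.6805 intr=2.2195 cont=4.2879 V=4.2879[hold]; j=5 S=86.2287 intr=0.0000 cont=0.5655 V=0.5655[hold]; j=6 S=99.5626 intr=0.0000 cont=0.0000 V=0.0000[hold]; j=7 S=114.9584 intr=0.0000 cont=0.0000 V=0.0000[hold]  S*(7)=64.6789
k=6: j=0 S=45.1493 intr=31.7507 cont=31.6145 V=31.7507[EX]; j=1 S=52.1310 intr=24.7690 cont=24.6329 V=24.7690[EX]; j=2 S=60.1922 intr=16.7078 cont=16.5716 V=16.7078[EX]; j=3 S=69.5000 intr=7.4000 cont=8.2846 V=8.2846[hold]; j=4 S=80.2471 intr=0.0000 cont=2.4434 V=2.4434[hold]; j=5 S=92.6561 intr=0.0000 cont=0.2854 V=0.2854[hold]; j=6 S=106.9839 intr=0.0000 cont=0.0000 V=0.0000[hold]  S*(6)=60.1922
k=5: j=0 S=48.5147 intr=28.3853 cont=28.2491 V=28.3853[EX]; j=1 S=56.0168 intr=20.8832 cont=20.7471 V=20.8832[EX]; j=2 S=64.6789 intr=12.2211 cont=12.5214 V=12.5214[hold]; j=3 S=74.6805 intr=2.2195 cont=5.3873 V=5.3873[hold]; j=4 S=86.2287 intr=0.0000 cont=1.3741 V=1.3741[hold]; j=5 S=99.5626 intr=0.0000 cont=0.1441 V=0.1441[hold]  S*(5)=56.0168
k=4: j=0 S=52.1310 intr=24.7690 cont=24.6329 V=24.7690[EX]; j=1 S=60.1922 intr=16.7078 cont=16.7198 V=16.7198[hold]; j=2 S=69.5000 intr=7.4000 cont=8.9787 V=8.9787[hold]; j=3 S=80.2471 intr=0.0000 cont=3.3973 V=3.3973[hold]; j=4 S=92.6561 intr=0.0000 cont=0.7647 V=0.7647[hold]  S*(4)=52.1310
k=3: j=0 S=56.0168 intr=20.8832 cont=20.7530 V=20.8832[EX]; j=1 S=64.6789 intr=12.2211 cont=12.8701 V=12.8701[hold]; j=2 S=74.6805 intr=2.2195 cont=6.2085 V=6.2085[hold]; j=3 S=86.2287 intr=0.0000 cont=2.0921 V=2.0921[hold]  S*(3)=56.0168
k=2: j=0 S=60.1922 intr=16.7078 cont=16.8919 V=16.8919[hold]; j=1 S=69.5000 intr=7.4000 cont=9.5599 V=9.5599[hold]; j=2 S=80.2471 intr=0.0000 cont=4.1661 V=4.1661[hold]  S*(2)=-
k=1: j=0 S=64.6789 intr=12.2211 cont=13.2437 V=13.2437[hold]; j=1 S=74.6805 intr=2.2195 cont=6.8812 V=6.8812[hold]  S*(1)=-
k=0: j=0 S=69.5000 intr=7.4000 cont=10.0804 V=10.0804[hold]  S*(0)=-

price = 10.0804
boundary = - - - 56.0168 52.1310 56.0168 60.1922 64.6789 69.5000
tree:
10.0804
13.2437 6.8812
16.8919 9.5599 4.1661
20.8832 12.8701 6.2085 2.0921
24.7690 16.7198 8.9787 3.3973 0.7647
28.3853 20.8832 12.5214 5.3873 1.3741 0.1441
31.7507 24.7690 16.7078 8.2846 2.4434 0.2854 0.0000
34.8826 28.3853 20.8832 12.2211 4.2879 0.5655 0.0000 0.0000
37.7973 31.7507 24.7690 16.7078 7.4000 1.1203 0.0000 0.0000 0.0000
40.5098 34.8826 28.3853 20.8832 12.2211 2.2195 0.0000 0.0000 0.0000 0.0000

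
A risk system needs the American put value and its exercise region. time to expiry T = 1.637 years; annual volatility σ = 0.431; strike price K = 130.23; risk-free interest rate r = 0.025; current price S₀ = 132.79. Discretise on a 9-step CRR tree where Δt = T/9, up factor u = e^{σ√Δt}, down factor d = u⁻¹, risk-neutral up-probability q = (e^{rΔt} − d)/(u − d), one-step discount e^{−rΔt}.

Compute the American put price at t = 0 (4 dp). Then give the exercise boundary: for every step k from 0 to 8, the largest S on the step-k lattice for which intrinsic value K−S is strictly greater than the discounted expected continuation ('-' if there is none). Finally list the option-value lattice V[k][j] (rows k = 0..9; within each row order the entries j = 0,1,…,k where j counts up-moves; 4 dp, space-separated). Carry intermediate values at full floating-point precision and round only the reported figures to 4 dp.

price = 25.5563
boundary = - - - - 63.6570 52.9684 63.6570 76.5026 91.9403
tree:
25.5563
33.9229 16.2379
43.8096 22.9479 8.7229
54.8908 31.5650 13.3176 3.5536
66.5730 42.0672 19.8630 5.9622 0.8338
77.2616 54.0409 28.7849 9.8539 1.5700 0.0000
86.1555 66.5730 40.2370 15.9694 2.9563 0.0000 0.0000
93.5561 77.2616 53.7274 25.2023 5.5666 0.0000 0.0000 0.0000
99.7140 86.1555 66.5730 38.2897 10.4817 0.0000 0.0000 0.0000 0.0000
104.8379 93.5561 77.2616 53.7274 19.7368 0.0000 0.0000 0.0000 0.0000 0.0000

params: Δt=0.18189 u=1.20179 d=0.83209 q=0.46650 e^(-rΔt)=0.99546
t_9 payoffs: 104.8379 93.5561 77.2616 53.7274 19.7368 0.0000 0.0000 0.0000 0.0000 0.0000
t_8: node(8,0) S=30.5160 payoff=99.7140 vs cont=99.1232 → 99.7140 [stop]  node(8,1) S=44.0745 payoff=86.1555 vs cont=85.5647 → 86.1555 [stop]  node(8,2) S=63.6570 payoff=66.5730 vs cont=65.9821 → 66.5730 [stop]  node(8,3) S=91.9403 payoff=38.2897 vs cont=37.6989 → 38.2897 [stop]  node(8,4) S=132.7900 payoff=0.0000 vs cont=10.4817 → 10.4817 [wait]  node(8,5) S=191.7895 payoff=0.0000 vs cont=0.0000 → 0.0000 [wait]  node(8,6) S=277.0029 payoff=0.0000 vs cont=0.0000 → 0.0000 [wait]  node(8,7) S=400.0772 payoff=0.0000 vs cont=0.0000 → 0.0000 [wait]  node(8,8) S=577.8342 payoff=0.0000 vs cont=0.0000 → 0.0000 [wait]  ⇒ S*(8)=91.9403
t_7: node(7,0) S=36.6739 payoff=93.5561 vs cont=92.9652 → 93.5561 [stop]  node(7,1) S=52.9684 payoff=77.2616 vs cont=76.6708 → 77.2616 [stop]  node(7,2) S=76.5026 payoff=53.7274 vs cont=53.1366 → 53.7274 [stop]  node(7,3) S=110.4932 payoff=19.7368 vs cont=25.2023 → 25.2023 [wait]  node(7,4) S=159.5861 payoff=0.0000 vs cont=5.5666 → 5.5666 [wait]  node(7,5) S=230.4913 payoff=0.0000 vs cont=0.0000 → 0.0000 [wait]  node(7,6) S=332.9002 payoff=0.0000 vs cont=0.0000 → 0.0000 [wait]  node(7,7) S=480.8100 payoff=0.0000 vs cont=0.0000 → 0.0000 [wait]  ⇒ S*(7)=76.5026
t_6: node(6,0) S=44.0745 payoff=86.1555 vs cont=85.5647 → 86.1555 [stop]  node(6,1) S=63.6570 payoff=66.5730 vs cont=65.9821 → 66.5730 [stop]  node(6,2) S=91.9403 payoff=38.2897 vs cont=40.2370 → 40.2370 [wait]  node(6,3) S=132.7900 payoff=0.0000 vs cont=15.9694 → 15.9694 [wait]  node(6,4) S=191.7895 payoff=0.0000 vs cont=2.9563 → 2.9563 [wait]  node(6,5) S=277.0029 payoff=0.0000 vs cont=0.0000 → 0.0000 [wait]  node(6,6) S=400.0772 payoff=0.0000 vs cont=0.0000 → 0.0000 [wait]  ⇒ S*(6)=63.6570
t_5: node(5,0) S=52.9684 payoff=77.2616 vs cont=76.6708 → 77.2616 [stop]  node(5,1) S=76.5026 payoff=53.7274 vs cont=54.0409 → 54.0409 [wait]  node(5,2) S=110.4932 payoff=19.7368 vs cont=28.7849 → 28.7849 [wait]  node(5,3) S=159.5861 payoff=0.0000 vs cont=9.8539 → 9.8539 [wait]  node(5,4) S=230.4913 payoff=0.0000 vs cont=1.5700 → 1.5700 [wait]  node(5,5) S=332.9002 payoff=0.0000 vs cont=0.0000 → 0.0000 [wait]  ⇒ S*(5)=52.9684
t_4: node(4,0) S=63.6570 payoff=66.5730 vs cont=66.1277 → 66.5730 [stop]  node(4,1) S=91.9403 payoff=38.2897 vs cont=42.0672 → 42.0672 [wait]  node(4,2) S=132.7900 payoff=0.0000 vs cont=19.8630 → 19.8630 [wait]  node(4,3) S=191.7895 payoff=0.0000 vs cont=5.9622 → 5.9622 [wait]  node(4,4) S=277.0029 payoff=0.0000 vs cont=0.8338 → 0.8338 [wait]  ⇒ S*(4)=63.6570
t_3: node(3,0) S=76.5026 payoff=53.7274 vs cont=54.8908 → 54.8908 [wait]  node(3,1) S=110.4932 payoff=19.7368 vs cont=31.5650 → 31.5650 [wait]  node(3,2) S=159.5861 payoff=0.0000 vs cont=13.3176 → 13.3176 [wait]  node(3,3) S=230.4913 payoff=0.0000 vs cont=3.5536 → 3.5536 [wait]  ⇒ S*(3)=-
t_2: node(2,0) S=91.9403 payoff=38.2897 vs cont=43.8096 → 43.8096 [wait]  node(2,1) S=132.7900 payoff=0.0000 vs cont=22.9479 → 22.9479 [wait]  node(2,2) S=191.7895 payoff=0.0000 vs cont=8.7229 → 8.7229 [wait]  ⇒ S*(2)=-
t_1: node(1,0) S=110.4932 payoff=19.7368 vs cont=33.9229 → 33.9229 [wait]  node(1,1) S=159.5861 payoff=0.0000 vs cont=16.2379 → 16.2379 [wait]  ⇒ S*(1)=-
t_0: node(0,0) S=132.7900 payoff=0.0000 vs cont=25.5563 → 25.5563 [wait]  ⇒ S*(0)=-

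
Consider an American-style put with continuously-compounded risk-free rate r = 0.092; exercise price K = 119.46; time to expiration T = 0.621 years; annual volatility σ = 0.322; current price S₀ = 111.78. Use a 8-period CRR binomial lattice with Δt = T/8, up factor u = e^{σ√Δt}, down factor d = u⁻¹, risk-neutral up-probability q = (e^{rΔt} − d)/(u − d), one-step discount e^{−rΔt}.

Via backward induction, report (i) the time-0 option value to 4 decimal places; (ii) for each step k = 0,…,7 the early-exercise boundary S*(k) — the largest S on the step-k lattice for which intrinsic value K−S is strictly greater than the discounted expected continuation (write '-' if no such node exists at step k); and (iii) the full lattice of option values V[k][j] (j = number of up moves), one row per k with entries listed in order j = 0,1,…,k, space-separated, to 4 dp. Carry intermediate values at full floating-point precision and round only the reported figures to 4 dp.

Δt=0.07762  u=1.09386  d=0.91419  q=0.51748  discount=0.99288
step 8 (expiry): payoffs max(K−S,0) = 64.9259 54.2082 41.3842 26.0399 7.6800 0.0000 0.0000 0.0000 0.0000
step 7: (k=7,j=0): S=59.6527, (K−S)⁺=59.8073, hold=58.9572 ⇒ V=59.8073 exercise | (k=7,j=1): S=71.3763, (K−S)⁺=48.0837, hold=47.2336 ⇒ V=48.0837 exercise | (k=7,j=2): S=85.4040, (K−S)⁺=34.0560, hold=33.2059 ⇒ V=34.0560 exercise | (k=7,j=3): S=102.1885, (K−S)⁺=17.2715, hold=16.4214 ⇒ V=17.2715 exercise | (k=7,j=4): S=122.2717, (K−S)⁺=0.0000, hold=3.6794 ⇒ V=3.6794 continue | (k=7,j=5): S=146.3019, (K−S)⁺=0.0000, hold=0.0000 ⇒ V=0.0000 continue | (k=7,j=6): S=175.0548, (K−S)⁺=0.0000, hold=0.0000 ⇒ V=0.0000 continue | (k=7,j=7): S=209.4585, (K−S)⁺=0.0000, hold=0.0000 ⇒ V=0.0000 continue  boundary S*=102.1885
step 6: (k=6,j=0): S=65.2518, (K−S)⁺=54.2082, hold=53.3582 ⇒ V=54.2082 exercise | (k=6,j=1): S=78.0758, (K−S)⁺=41.3842, hold=40.5342 ⇒ V=41.3842 exercise | (k=6,j=2): S=93.4201, (K−S)⁺=26.0399, hold=25.1899 ⇒ V=26.0399 exercise | (k=6,j=3): S=111.7800, (K−S)⁺=7.6800, hold=10.1650 ⇒ V=10.1650 continue | (k=6,j=4): S=133.7482, (K−S)⁺=0.0000, hold=1.7628 ⇒ V=1.7628 continue | (k=6,j=5): S=160.0339, (K−S)⁺=0.0000, hold=0.0000 ⇒ V=0.0000 continue | (k=6,j=6): S=191.4855, (K−S)⁺=0.0000, hold=0.0000 ⇒ V=0.0000 continue  boundary S*=93.4201
step 5: (k=5,j=0): S=71.3763, (K−S)⁺=48.0837, hold=47.2336 ⇒ V=48.0837 exercise | (k=5,j=1): S=85.4040, (K−S)⁺=34.0560, hold=33.2059 ⇒ V=34.0560 exercise | (k=5,j=2): S=102.1885, (K−S)⁺=17.2715, hold=17.6982 ⇒ V=17.6982 continue | (k=5,j=3): S=122.2717, (K−S)⁺=0.0000, hold=5.7757 ⇒ V=5.7757 continue | (k=5,j=4): S=146.3019, (K−S)⁺=0.0000, hold=0.8445 ⇒ V=0.8445 continue | (k=5,j=5): S=175.0548, (K−S)⁺=0.0000, hold=0.0000 ⇒ V=0.0000 continue  boundary S*=85.4040
step 4: (k=4,j=0): S=78.0758, (K−S)⁺=41.3842, hold=40.5342 ⇒ V=41.3842 exercise | (k=4,j=1): S=93.4201, (K−S)⁺=26.0399, hold=25.4091 ⇒ V=26.0399 exercise | (k=4,j=2): S=111.7800, (K−S)⁺=7.6800, hold=11.4465 ⇒ V=11.4465 continue | (k=4,j=3): S=133.7482, (K−S)⁺=0.0000, hold=3.2010 ⇒ V=3.2010 continue | (k=4,j=4): S=160.0339, (K−S)⁺=0.0000, hold=0.4046 ⇒ V=0.4046 continue  boundary S*=93.4201
step 3: (k=3,j=0): S=85.4040, (K−S)⁺=34.0560, hold=33.2059 ⇒ V=34.0560 exercise | (k=3,j=1): S=102.1885, (K−S)⁺=17.2715, hold=18.3566 ⇒ V=18.3566 continue | (k=3,j=2): S=122.2717, (K−S)⁺=0.0000, hold=7.1285 ⇒ V=7.1285 continue | (k=3,j=3): S=146.3019, (K−S)⁺=0.0000, hold=1.7414 ⇒ V=1.7414 continue  boundary S*=85.4040
step 2: (k=2,j=0): S=93.4201, (K−S)⁺=26.0399, hold=25.7474 ⇒ V=26.0399 exercise | (k=2,j=1): S=111.7800, (K−S)⁺=7.6800, hold=12.4570 ⇒ V=12.4570 continue | (k=2,j=2): S=133.7482, (K−S)⁺=0.0000, hold=4.3099 ⇒ V=4.3099 continue  boundary S*=93.4201
step 1: (k=1,j=0): S=102.1885, (K−S)⁺=17.2715, hold=18.8758 ⇒ V=18.8758 continue | (k=1,j=1): S=122.2717, (K−S)⁺=0.0000, hold=8.1825 ⇒ V=8.1825 continue  boundary S*=-
step 0: (k=0,j=0): S=111.7800, (K−S)⁺=7.6800, hold=13.2473 ⇒ V=13.2473 continue  boundary S*=-

price = 13.2473
boundary = - - 93.4201 85.4040 93.4201 85.4040 93.4201 102.1885
tree:
13.2473
18.8758 8.1825
26.0399 12.4570 4.3099
34.0560 18.3566 7.1285 1.7414
41.3842 26.0399 11.4465 3.2010 0.4046
48.0837 34.0560 17.6982 5.7757 0.8445 0.0000
54.2082 41.3842 26.0399 10.1650 1.7628 0.0000 0.0000
59.8073 48.0837 34.0560 17.2715 3.6794 0.0000 0.0000 0.0000
64.9259 54.2082 41.3842 26.0399 7.6800 0.0000 0.0000 0.0000 0.0000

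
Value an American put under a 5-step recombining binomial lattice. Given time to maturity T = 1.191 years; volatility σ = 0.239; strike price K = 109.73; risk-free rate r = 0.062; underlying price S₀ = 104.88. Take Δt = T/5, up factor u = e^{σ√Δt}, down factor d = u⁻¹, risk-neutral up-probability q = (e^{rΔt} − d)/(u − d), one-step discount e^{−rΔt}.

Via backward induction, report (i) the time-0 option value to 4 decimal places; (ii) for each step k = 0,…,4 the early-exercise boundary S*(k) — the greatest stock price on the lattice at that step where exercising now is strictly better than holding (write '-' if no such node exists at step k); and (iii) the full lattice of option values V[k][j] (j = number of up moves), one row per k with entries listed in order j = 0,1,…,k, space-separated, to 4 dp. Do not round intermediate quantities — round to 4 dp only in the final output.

Δt=0.23820, u=1.12372, d=0.88990, q=0.53450, disc=e^(-rΔt)=0.98534
k=5 terminal: V=max(K-S,0) → 51.1971 35.8177 16.3972 0.0000 0.0000 0.0000
k=4: j=0 S=65.7746 intr=43.9554 cont=42.3468 V=43.9554[EX]; j=1 S=83.0569 intr=26.6731 cont=25.0645 V=26.6731[EX]; j=2 S=104.8800 intr=4.8500 cont=7.5210 V=7.5210[hold]; j=3 S=132.4372 intr=0.0000 cont=0.0000 V=0.0000[hold]; j=4 S=167.2349 intr=0.0000 cont=0.0000 V=0.0000[hold]  S*(4)=83.0569
k=3: j=0 S=73.9123 intr=35.8177 cont=34.2090 V=35.8177[EX]; j=1 S=93.3328 intr=16.3972 cont=16.1953 V=16.3972[EX]; j=2 S=117.8559 intr=0.0000 cont=3.4497 V=3.4497[hold]; j=3 S=148.8224 intr=0.0000 cont=0.0000 V=0.0000[hold]  S*(3)=93.3328
k=2: j=0 S=83.0569 intr=26.6731 cont=25.0645 V=26.6731[EX]; j=1 S=104.8800 intr=4.8500 cont=9.3378 V=9.3378[hold]; j=2 S=132.4372 intr=0.0000 cont=1.5823 V=1.5823[hold]  S*(2)=83.0569
k=1: j=0 S=93.3328 intr=16.3972 cont=17.1522 V=17.1522[hold]; j=1 S=117.8559 intr=0.0000 cont=5.1164 V=5.1164[hold]  S*(1)=-
k=0: j=0 S=104.8800 intr=4.8500 cont=10.5619 V=10.5619[hold]  S*(0)=-

price = 10.5619
boundary = - - 83.0569 93.3328 83.0569
tree:
10.5619
17.1522 5.1164
26.6731 9.3378 1.5823
35.8177 16.3972 3.4497 0.0000
43.9554 26.6731 7.5210 0.0000 0.0000
51.1971 35.8177 16.3972 0.0000 0.0000 0.0000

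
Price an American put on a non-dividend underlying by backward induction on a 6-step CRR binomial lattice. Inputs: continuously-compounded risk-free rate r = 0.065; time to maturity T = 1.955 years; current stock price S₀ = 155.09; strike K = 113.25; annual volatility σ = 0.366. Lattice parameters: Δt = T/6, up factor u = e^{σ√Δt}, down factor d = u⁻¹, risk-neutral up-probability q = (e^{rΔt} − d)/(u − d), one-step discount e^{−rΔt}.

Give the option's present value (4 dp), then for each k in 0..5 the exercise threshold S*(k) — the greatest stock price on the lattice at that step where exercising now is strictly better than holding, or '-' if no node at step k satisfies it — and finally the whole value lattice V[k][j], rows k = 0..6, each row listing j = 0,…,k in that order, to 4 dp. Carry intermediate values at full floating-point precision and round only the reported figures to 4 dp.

price = 7.6459
boundary = - - - - 67.2440 82.8679
tree:
7.6459
12.5751 3.0214
20.1385 5.5155 0.6451
31.1570 9.9320 1.3147 0.0000
46.0060 17.5746 2.6793 0.0000 0.0000
58.6841 30.3821 5.4604 0.0000 0.0000 0.0000
68.9720 46.0060 11.1281 0.0000 0.0000 0.0000 0.0000

Δt=0.32583, u=1.23235, d=0.81146, q=0.49882, disc=e^(-rΔt)=0.97904
k=6 terminal: V=max(K-S,0) → 68.9720 46.0060 11.1281 0.0000 0.0000 0.0000 0.0000
k=5: j=0 S=54.5659 intr=58.6841 cont=56.3108 V=58.6841[EX]; j=1 S=82.8679 intr=30.3821 cont=28.0088 V=30.3821[EX]; j=2 S=125.8494 intr=0.0000 cont=5.4604 V=5.4604[hold]; j=3 S=191.1245 intr=0.0000 cont=0.0000 V=0.0000[hold]; j=4 S=290.2562 intr=0.0000 cont=0.0000 V=0.0000[hold]; j=5 S=440.8051 intr=0.0000 cont=0.0000 V=0.0000[hold]  S*(5)=82.8679
k=4: j=0 S=67.2440 intr=46.0060 cont=43.6327 V=46.0060[EX]; j=1 S=102.1219 intr=11.1281 cont=17.5746 V=17.5746[hold]; j=2 S=155.0900 intr=0.0000 cont=2.6793 V=2.6793[hold]; j=3 S=235.5315 intr=0.0000 cont=0.0000 V=0.0000[hold]; j=4 S=357.6960 intr=0.0000 cont=0.0000 V=0.0000[hold]  S*(4)=67.2440
k=3: j=0 S=82.8679 intr=30.3821 cont=31.1570 V=31.1570[hold]; j=1 S=125.8494 intr=0.0000 cont=9.9320 V=9.9320[hold]; j=2 S=191.1245 intr=0.0000 cont=1.3147 V=1.3147[hold]; j=3 S=290.2562 intr=0.0000 cont=0.0000 V=0.0000[hold]  S*(3)=-
k=2: j=0 S=102.1219 intr=11.1281 cont=20.1385 V=20.1385[hold]; j=1 S=155.0900 intr=0.0000 cont=5.5155 V=5.5155[hold]; j=2 S=235.5315 intr=0.0000 cont=0.6451 V=0.6451[hold]  S*(2)=-
k=1: j=0 S=125.8494 intr=0.0000 cont=12.5751 V=12.5751[hold]; j=1 S=191.1245 intr=0.0000 cont=3.0214 V=3.0214[hold]  S*(1)=-
k=0: j=0 S=155.0900 intr=0.0000 cont=7.6459 V=7.6459[hold]  S*(0)=-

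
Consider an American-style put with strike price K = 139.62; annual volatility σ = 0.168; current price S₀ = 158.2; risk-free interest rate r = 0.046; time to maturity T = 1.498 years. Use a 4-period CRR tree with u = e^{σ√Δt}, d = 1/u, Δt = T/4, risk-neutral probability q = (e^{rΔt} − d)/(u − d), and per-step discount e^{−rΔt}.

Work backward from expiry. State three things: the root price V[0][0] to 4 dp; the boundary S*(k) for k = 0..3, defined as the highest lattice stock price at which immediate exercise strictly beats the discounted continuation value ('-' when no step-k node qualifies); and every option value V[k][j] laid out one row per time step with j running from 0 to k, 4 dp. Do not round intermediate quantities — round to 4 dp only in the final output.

Δt=0.37450, u=1.10828, d=0.90230, q=0.55868, disc=e^(-rΔt)=0.98292
k=4 terminal: V=max(K-S,0) → 34.7606 10.8227 0.0000 0.0000 0.0000
k=3: j=0 S=116.2136 intr=23.4064 cont=21.0217 V=23.4064[EX]; j=1 S=142.7436 intr=0.0000 cont=4.6947 V=4.6947[hold]; j=2 S=175.3300 intr=0.0000 cont=0.0000 V=0.0000[hold]; j=3 S=215.3555 intr=0.0000 cont=0.0000 V=0.0000[hold]  S*(3)=116.2136
k=2: j=0 S=128.7973 intr=10.8227 cont=12.7313 V=12.7313[hold]; j=1 S=158.2000 intr=0.0000 cont=2.0365 V=2.0365[hold]; j=2 S=194.3149 intr=0.0000 cont=0.0000 V=0.0000[hold]  S*(2)=-
k=1: j=0 S=142.7436 intr=0.0000 cont=6.6410 V=6.6410[hold]; j=1 S=175.3300 intr=0.0000 cont=0.8834 V=0.8834[hold]  S*(1)=-
k=0: j=0 S=158.2000 intr=0.0000 cont=3.3659 V=3.3659[hold]  S*(0)=-

price = 3.3659
boundary = - - - 116.2136
tree:
3.3659
6.6410 0.8834
12.7313 2.0365 0.0000
23.4064 4.6947 0.0000 0.0000
34.7606 10.8227 0.0000 0.0000 0.0000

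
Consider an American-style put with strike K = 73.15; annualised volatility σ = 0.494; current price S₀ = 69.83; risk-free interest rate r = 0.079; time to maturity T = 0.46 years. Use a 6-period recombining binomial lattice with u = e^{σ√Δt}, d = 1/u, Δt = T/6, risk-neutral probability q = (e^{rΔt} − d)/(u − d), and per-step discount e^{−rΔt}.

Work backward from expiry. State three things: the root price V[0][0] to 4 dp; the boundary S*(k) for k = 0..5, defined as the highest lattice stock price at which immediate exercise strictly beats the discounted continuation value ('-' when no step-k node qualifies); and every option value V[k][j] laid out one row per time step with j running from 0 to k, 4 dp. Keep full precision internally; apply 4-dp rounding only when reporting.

price = 10.1557
boundary = - - - 46.3266 53.1171 60.9029
tree:
10.1557
14.6116 5.6071
20.2550 8.8723 2.2510
26.8234 13.6157 4.0060 0.4376
32.7458 20.0329 7.0522 0.8599 0.0000
37.9111 26.8234 12.2471 1.6896 0.0000 0.0000
42.4160 32.7458 20.0329 3.3200 0.0000 0.0000 0.0000

Δt=0.07667, u=1.14658, d=0.87216, q=0.48800, disc=e^(-rΔt)=0.99396
k=6 terminal: V=max(K-S,0) → 42.4160 32.7458 20.0329 3.3200 0.0000 0.0000 0.0000
k=5: j=0 S=35.2389 intr=37.9111 cont=37.4694 V=37.9111[EX]; j=1 S=46.3266 intr=26.8234 cont=26.3817 V=26.8234[EX]; j=2 S=60.9029 intr=12.2471 cont=11.8054 V=12.2471[EX]; j=3 S=80.0656 intr=0.0000 cont=1.6896 V=1.6896[hold]; j=4 S=105.2576 intr=0.0000 cont=0.0000 V=0.0000[hold]; j=5 S=138.3762 intr=0.0000 cont=0.0000 V=0.0000[hold]  S*(5)=60.9029
k=4: j=0 S=40.4042 intr=32.7458 cont=32.3041 V=32.7458[EX]; j=1 S=53.1171 intr=20.0329 cont=19.5912 V=20.0329[EX]; j=2 S=69.8300 intr=3.3200 cont=7.0522 V=7.0522[hold]; j=3 S=91.8015 intr=0.0000 cont=0.8599 V=0.8599[hold]; j=4 S=120.6861 intr=0.0000 cont=0.0000 V=0.0000[hold]  S*(4)=53.1171
k=3: j=0 S=46.3266 intr=26.8234 cont=26.3817 V=26.8234[EX]; j=1 S=60.9029 intr=12.2471 cont=13.6157 V=13.6157[hold]; j=2 S=80.0656 intr=0.0000 cont=4.0060 V=4.0060[hold]; j=3 S=105.2576 intr=0.0000 cont=0.4376 V=0.4376[hold]  S*(3)=46.3266
k=2: j=0 S=53.1171 intr=20.0329 cont=20.2550 V=20.2550[hold]; j=1 S=69.8300 intr=3.3200 cont=8.8723 V=8.8723[hold]; j=2 S=91.8015 intr=0.0000 cont=2.2510 V=2.2510[hold]  S*(2)=-
k=1: j=0 S=60.9029 intr=12.2471 cont=14.6116 V=14.6116[hold]; j=1 S=80.0656 intr=0.0000 cont=5.6071 V=5.6071[hold]  S*(1)=-
k=0: j=0 S=69.8300 intr=3.3200 cont=10.1557 V=10.1557[hold]  S*(0)=-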